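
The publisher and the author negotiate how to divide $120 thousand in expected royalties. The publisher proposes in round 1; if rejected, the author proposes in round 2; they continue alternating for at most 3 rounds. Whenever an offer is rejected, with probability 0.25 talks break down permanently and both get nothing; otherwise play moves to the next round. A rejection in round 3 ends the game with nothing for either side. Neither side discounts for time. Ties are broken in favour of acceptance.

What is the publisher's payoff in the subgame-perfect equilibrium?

97.5

By backward induction:
Round 3 (the publisher proposes): rejection yields 0 for the author; the publisher offers 0 and keeps 120.
Round 2 (the author proposes): rejecting gives the publisher an expected 0.75 × 120 = 90. The author offers 90 and keeps 120 − 90 = 30.
Round 1 (the publisher proposes): rejecting gives the author an expected 0.75 × 30 = 22.5, so the publisher offers 22.5, keeping 97.5.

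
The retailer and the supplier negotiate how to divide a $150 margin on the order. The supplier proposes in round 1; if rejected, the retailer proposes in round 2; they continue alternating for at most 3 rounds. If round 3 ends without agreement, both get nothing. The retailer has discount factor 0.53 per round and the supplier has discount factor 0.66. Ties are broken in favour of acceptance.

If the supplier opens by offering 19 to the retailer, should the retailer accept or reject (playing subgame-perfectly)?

Reject

Round 3 (the supplier proposes): the retailer will accept anything ≥ 0, so the supplier offers 0 and keeps 150.
Round 2 (the retailer proposes): the supplier can get 150 next round, worth 0.66 × 150 = 99 now, so the retailer offers 99, keeping 51.
So by rejecting in round 1, the retailer gets 51 next round, worth 0.53 × 51 = 27.03 now.
Offer 19 < 27.03, so the retailer rejects.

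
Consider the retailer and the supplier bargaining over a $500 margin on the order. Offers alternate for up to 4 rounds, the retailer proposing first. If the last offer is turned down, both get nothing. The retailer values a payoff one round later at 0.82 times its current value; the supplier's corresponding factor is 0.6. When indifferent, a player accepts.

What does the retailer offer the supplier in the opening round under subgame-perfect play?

201.6

By backward induction:
Round 4 (the supplier proposes): the retailer will accept anything ≥ 0, so the supplier offers 0 and keeps 500.
Round 3 (the retailer proposes): the supplier can get 500 next round, worth 0.6 × 500 = 300 now, so the retailer offers 300, keeping 200.
Round 2 (the supplier proposes): the retailer can get 200 next round, worth 0.82 × 200 = 164 now; the supplier offers that and keeps 336.
Round 1 (the retailer proposes): the supplier can get 336 next round, worth 0.6 × 336 = 201.6 now, so the retailer offers 201.6, keeping 298.4.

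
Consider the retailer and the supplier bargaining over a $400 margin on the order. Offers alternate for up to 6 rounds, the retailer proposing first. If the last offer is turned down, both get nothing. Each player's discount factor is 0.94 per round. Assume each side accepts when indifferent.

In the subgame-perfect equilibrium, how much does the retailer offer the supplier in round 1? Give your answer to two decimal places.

336.06

By backward induction:
Round 6 (the supplier proposes): rejection yields 0 for the retailer; the supplier offers 0 and keeps 400.
Round 5 (the retailer proposes): the supplier can get 400 next round, worth 0.94 × 400 = 376 now, so the retailer offers 376, keeping 24.
Round 4 (the supplier proposes): the retailer can get 24 next round, worth 0.94 × 24 = 22.56 now, so the supplier offers 22.56, keeping 377.44.
Round 3 (the retailer proposes): the supplier can get 377.44 next round, worth 0.94 × 377.44 = 354.7936 now, so the retailer offers 354.7936, keeping 45.2064.
Round 2 (the supplier proposes): the retailer can get 45.2064 next round, worth 0.94 × 45.2064 = 42.494016 now, so the supplier offers 42.494016, keeping 357.505984.
Round 1 (the retailer proposes): the supplier can get 357.505984 next round, worth 0.94 × 357.505984 = 336.05562496 now. The retailer offers 336.05562496 and keeps 400 − 336.05562496 = 63.94437504.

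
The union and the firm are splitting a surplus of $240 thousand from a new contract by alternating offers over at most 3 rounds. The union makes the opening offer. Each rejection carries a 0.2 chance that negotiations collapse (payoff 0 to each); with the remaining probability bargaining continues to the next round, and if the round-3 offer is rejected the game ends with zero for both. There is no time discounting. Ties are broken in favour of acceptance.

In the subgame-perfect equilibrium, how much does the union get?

Round 3 (the union proposes): the firm will accept anything ≥ 0, so the union offers 0 and keeps 240.
Round 2 (the firm proposes): rejecting gives the union an expected 0.8 × 240 = 192, so the firm offers 192, keeping 48.
Round 1 (the union proposes): rejecting gives the firm an expected 0.8 × 48 = 38.4; the union offers that and keeps 201.6.

201.6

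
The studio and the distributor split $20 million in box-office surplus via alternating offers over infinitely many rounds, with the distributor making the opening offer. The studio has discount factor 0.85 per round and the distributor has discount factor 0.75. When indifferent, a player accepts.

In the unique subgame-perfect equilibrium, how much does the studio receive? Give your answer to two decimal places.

When the distributor proposes, the studio accepts any offer worth at least 0.85 times what the studio would get by proposing next round; and vice versa.
This gives x = 20 − 0.85y and y = 20 − 0.75x, where x and y are each side's share when it proposes.
Hence (1 − 0.85·0.75)x = 20(1 − 0.85), i.e. 0.3625·x = 3.
x ≈ 8.2759; the studio's share is 20 − x ≈ 11.7241.

11.72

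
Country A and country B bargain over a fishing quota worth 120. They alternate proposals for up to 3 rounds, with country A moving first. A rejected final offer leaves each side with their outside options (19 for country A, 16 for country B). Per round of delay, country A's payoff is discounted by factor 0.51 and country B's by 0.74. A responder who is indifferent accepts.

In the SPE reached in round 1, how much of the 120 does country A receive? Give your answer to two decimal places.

70.45

Round 3 (country A proposes): country B gets 16 if talks fail, so country A offers 16 and keeps 104.
Round 2 (country B proposes): country A can get 104 next round, worth 0.51 × 104 = 53.04 now; country B offers that and keeps 66.96.
Round 1 (country A proposes): country B can get 66.96 next round, worth 0.74 × 66.96 = 49.5504 now. Country A offers 49.5504 and keeps 120 − 49.5504 = 70.4496.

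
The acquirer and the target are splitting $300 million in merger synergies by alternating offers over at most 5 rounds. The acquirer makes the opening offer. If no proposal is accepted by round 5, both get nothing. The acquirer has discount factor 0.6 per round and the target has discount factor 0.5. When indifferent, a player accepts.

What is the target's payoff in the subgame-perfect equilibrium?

78

Work backward from the last round.
Round 5 (the acquirer proposes): rejection yields 0 for the target; the acquirer offers 0 and keeps 300.
Round 4 (the target proposes): the acquirer can get 300 next round, worth 0.6 × 300 = 180 now; the target offers that and keeps 120.
Round 3 (the acquirer proposes): the target can get 120 next round, worth 0.5 × 120 = 60 now, so the acquirer offers 60, keeping 240.
Round 2 (the target proposes): the acquirer can get 240 next round, worth 0.6 × 240 = 144 now. The target offers 144 and keeps 300 − 144 = 156.
Round 1 (the acquirer proposes): the target can get 156 next round, worth 0.5 × 156 = 78 now. The acquirer offers 78 and keeps 300 − 78 = 222.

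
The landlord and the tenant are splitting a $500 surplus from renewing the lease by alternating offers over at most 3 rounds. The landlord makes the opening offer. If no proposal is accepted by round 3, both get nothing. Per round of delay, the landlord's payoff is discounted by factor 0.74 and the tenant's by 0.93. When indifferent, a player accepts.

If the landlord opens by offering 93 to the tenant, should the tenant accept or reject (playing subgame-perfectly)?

Round 3 (the landlord proposes): the tenant will accept anything ≥ 0, so the landlord offers 0 and keeps 500.
Round 2 (the tenant proposes): the landlord can get 500 next round, worth 0.74 × 500 = 370 now. The tenant offers 370 and keeps 500 − 370 = 130.
So by rejecting in round 1, the tenant gets 130 next round, worth 0.93 × 130 = 120.9 now.
Offer 93 < 120.9, so the tenant rejects.

Reject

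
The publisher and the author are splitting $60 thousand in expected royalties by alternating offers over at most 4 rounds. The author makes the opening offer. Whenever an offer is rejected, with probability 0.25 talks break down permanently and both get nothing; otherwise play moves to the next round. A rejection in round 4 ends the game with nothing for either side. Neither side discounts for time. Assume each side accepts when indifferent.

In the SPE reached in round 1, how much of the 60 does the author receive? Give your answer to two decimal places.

23.44

By backward induction:
Round 4 (the publisher proposes): the author will accept anything ≥ 0, so the publisher offers 0 and keeps 60.
Round 3 (the author proposes): rejecting gives the publisher an expected 0.75 × 60 = 45. The author offers 45 and keeps 60 − 45 = 15.
Round 2 (the publisher proposes): rejecting gives the author an expected 0.75 × 15 = 11.25. The publisher offers 11.25 and keeps 60 − 11.25 = 48.75.
Round 1 (the author proposes): rejecting gives the publisher an expected 0.75 × 48.75 = 36.5625; the author offers that and keeps 23.4375.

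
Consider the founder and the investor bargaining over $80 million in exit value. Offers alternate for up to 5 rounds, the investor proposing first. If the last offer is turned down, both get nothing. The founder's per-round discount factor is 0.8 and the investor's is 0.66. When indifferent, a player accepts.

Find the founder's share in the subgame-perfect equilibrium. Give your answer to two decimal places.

Round 5 (the investor proposes): the founder will accept anything ≥ 0, so the investor offers 0 and keeps 80.
Round 4 (the founder proposes): the investor can get 80 next round, worth 0.66 × 80 = 52.8 now, so the founder offers 52.8, keeping 27.2.
Round 3 (the investor proposes): the founder can get 27.2 next round, worth 0.8 × 27.2 = 21.76 now, so the investor offers 21.76, keeping 58.24.
Round 2 (the founder proposes): the investor can get 58.24 next round, worth 0.66 × 58.24 = 38.4384 now, so the founder offers 38.4384, keeping 41.5616.
Round 1 (the investor proposes): the founder can get 41.5616 next round, worth 0.8 × 41.5616 = 33.24928 now, so the investor offers 33.24928, keeping 46.75072.

33.25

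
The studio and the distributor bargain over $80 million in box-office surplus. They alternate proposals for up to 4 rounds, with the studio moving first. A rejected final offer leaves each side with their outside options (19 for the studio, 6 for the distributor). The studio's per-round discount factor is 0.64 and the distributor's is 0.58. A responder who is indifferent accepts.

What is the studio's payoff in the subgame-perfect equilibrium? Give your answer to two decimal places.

50.16

Round 4 (the distributor proposes): the studio gets 19 if talks fail, so the distributor offers 19 and keeps 61.
Round 3 (the studio proposes): the distributor can get 61 next round, worth 0.58 × 61 = 35.38 now; the studio offers that and keeps 44.62.
Round 2 (the distributor proposes): the studio can get 44.62 next round, worth 0.64 × 44.62 = 28.5568 now, so the distributor offers 28.5568, keeping 51.4432.
Round 1 (the studio proposes): the distributor can get 51.4432 next round, worth 0.58 × 51.4432 = 29.837056 now, so the studio offers 29.837056, keeping 50.162944.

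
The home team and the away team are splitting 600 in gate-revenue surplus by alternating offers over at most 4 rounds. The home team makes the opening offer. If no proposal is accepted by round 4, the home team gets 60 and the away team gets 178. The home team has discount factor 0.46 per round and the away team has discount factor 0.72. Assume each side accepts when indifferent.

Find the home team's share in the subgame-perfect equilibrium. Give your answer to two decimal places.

Round 4 (the away team proposes): the home team gets 60 if talks fail, so the away team offers 60 and keeps 540.
Round 3 (the home team proposes): the away team can get 540 next round, worth 0.72 × 540 = 388.8 now. The home team offers 388.8 and keeps 600 − 388.8 = 211.2.
Round 2 (the away team proposes): the home team can get 211.2 next round, worth 0.46 × 211.2 = 97.152 now; the away team offers that and keeps 502.848.
Round 1 (the home team proposes): the away team can get 502.848 next round, worth 0.72 × 502.848 = 362.05056 now. The home team offers 362.05056 and keeps 600 − 362.05056 = 237.94944.

237.95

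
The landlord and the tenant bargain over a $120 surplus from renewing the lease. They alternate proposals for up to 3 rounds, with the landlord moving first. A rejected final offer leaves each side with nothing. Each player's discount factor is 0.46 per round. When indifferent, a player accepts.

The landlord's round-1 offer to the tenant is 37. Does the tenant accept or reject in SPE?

Accept

Round 3 (the landlord proposes): the tenant will accept anything ≥ 0, so the landlord offers 0 and keeps 120.
Round 2 (the tenant proposes): the landlord can get 120 next round, worth 0.46 × 120 = 55.2 now. The tenant offers 55.2 and keeps 120 − 55.2 = 64.8.
So by rejecting in round 1, the tenant gets 64.8 next round, worth 0.46 × 64.8 = 29.808 now.
Offer 37 ≥ 29.808, so the tenant accepts.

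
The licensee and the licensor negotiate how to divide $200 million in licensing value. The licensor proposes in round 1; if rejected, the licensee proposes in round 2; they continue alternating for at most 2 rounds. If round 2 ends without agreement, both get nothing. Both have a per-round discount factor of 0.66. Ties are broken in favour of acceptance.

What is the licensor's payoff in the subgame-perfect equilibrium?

Round 2 (the licensee proposes): the licensor will accept anything ≥ 0, so the licensee offers 0 and keeps 200.
Round 1 (the licensor proposes): the licensee can get 200 next round, worth 0.66 × 200 = 132 now. The licensor offers 132 and keeps 200 − 132 = 68.

68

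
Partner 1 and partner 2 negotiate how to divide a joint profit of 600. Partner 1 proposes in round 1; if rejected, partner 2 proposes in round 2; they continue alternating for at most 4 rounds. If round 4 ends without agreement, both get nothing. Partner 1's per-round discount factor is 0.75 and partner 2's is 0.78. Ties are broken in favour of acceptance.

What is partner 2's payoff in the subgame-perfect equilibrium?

390.78

Round 4 (partner 2 proposes): partner 1 will accept anything ≥ 0, so partner 2 offers 0 and keeps 600.
Round 3 (partner 1 proposes): partner 2 can get 600 next round, worth 0.78 × 600 = 468 now; partner 1 offers that and keeps 132.
Round 2 (partner 2 proposes): partner 1 can get 132 next round, worth 0.75 × 132 = 99 now, so partner 2 offers 99, keeping 501.
Round 1 (partner 1 proposes): partner 2 can get 501 next round, worth 0.78 × 501 = 390.78 now; partner 1 offers that and keeps 209.22.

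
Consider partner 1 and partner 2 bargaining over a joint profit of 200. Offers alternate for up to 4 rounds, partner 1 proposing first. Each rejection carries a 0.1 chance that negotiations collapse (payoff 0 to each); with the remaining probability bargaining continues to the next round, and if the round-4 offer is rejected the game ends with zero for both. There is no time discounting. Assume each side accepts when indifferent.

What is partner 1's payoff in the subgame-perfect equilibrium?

Round 4 (partner 2 proposes): rejection yields 0 for partner 1; partner 2 offers 0 and keeps 200.
Round 3 (partner 1 proposes): rejecting gives partner 2 an expected 0.9 × 200 = 180; partner 1 offers that and keeps 20.
Round 2 (partner 2 proposes): rejecting gives partner 1 an expected 0.9 × 20 = 18, so partner 2 offers 18, keeping 182.
Round 1 (partner 1 proposes): rejecting gives partner 2 an expected 0.9 × 182 = 163.8; partner 1 offers that and keeps 36.2.

36.2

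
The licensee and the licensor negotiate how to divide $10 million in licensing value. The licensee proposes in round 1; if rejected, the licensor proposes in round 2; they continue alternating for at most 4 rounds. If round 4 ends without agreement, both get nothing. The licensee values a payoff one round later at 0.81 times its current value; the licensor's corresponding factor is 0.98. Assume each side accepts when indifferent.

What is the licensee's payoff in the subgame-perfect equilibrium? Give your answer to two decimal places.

0.36

Round 4 (the licensor proposes): rejection yields 0 for the licensee; the licensor offers 0 and keeps 10.
Round 3 (the licensee proposes): the licensor can get 10 next round, worth 0.98 × 10 = 9.8 now. The licensee offers 9.8 and keeps 10 − 9.8 = 0.2.
Round 2 (the licensor proposes): the licensee can get 0.2 next round, worth 0.81 × 0.2 = 0.162 now, so the licensor offers 0.162, keeping 9.838.
Round 1 (the licensee proposes): the licensor can get 9.838 next round, worth 0.98 × 9.838 = 9.64124 now. The licensee offers 9.64124 and keeps 10 − 9.64124 = 0.35876.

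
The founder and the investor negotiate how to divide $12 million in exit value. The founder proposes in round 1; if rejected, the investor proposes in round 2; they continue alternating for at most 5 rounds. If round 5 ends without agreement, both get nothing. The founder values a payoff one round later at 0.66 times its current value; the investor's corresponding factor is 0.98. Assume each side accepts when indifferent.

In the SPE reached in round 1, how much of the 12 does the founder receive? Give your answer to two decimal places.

Round 5 (the founder proposes): rejection yields 0 for the investor; the founder offers 0 and keeps 12.
Round 4 (the investor proposes): the founder can get 12 next round, worth 0.66 × 12 = 7.92 now. The investor offers 7.92 and keeps 12 − 7.92 = 4.08.
Round 3 (the founder proposes): the investor can get 4.08 next round, worth 0.98 × 4.08 = 3.9984 now. The founder offers 3.9984 and keeps 12 − 3.9984 = 8.0016.
Round 2 (the investor proposes): the founder can get 8.0016 next round, worth 0.66 × 8.0016 = 5.281056 now, so the investor offers 5.281056, keeping 6.718944.
Round 1 (the founder proposes): the investor can get 6.718944 next round, worth 0.98 × 6.718944 = 6.58456512 now; the founder offers that and keeps 5.41543488.

5.42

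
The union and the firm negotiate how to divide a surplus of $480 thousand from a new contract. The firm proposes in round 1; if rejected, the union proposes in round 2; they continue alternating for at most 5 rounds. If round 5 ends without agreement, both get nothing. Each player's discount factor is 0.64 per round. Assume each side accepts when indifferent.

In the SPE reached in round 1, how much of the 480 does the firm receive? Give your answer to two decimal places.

Solve by backward induction from round 5.
Round 5 (the firm proposes): rejection yields 0 for the union; the firm offers 0 and keeps 480.
Round 4 (the union proposes): the firm can get 480 next round, worth 0.64 × 480 = 307.2 now; the union offers that and keeps 172.8.
Round 3 (the firm proposes): the union can get 172.8 next round, worth 0.64 × 172.8 = 110.592 now. The firm offers 110.592 and keeps 480 − 110.592 = 369.408.
Round 2 (the union proposes): the firm can get 369.408 next round, worth 0.64 × 369.408 = 236.42112 now; the union offers that and keeps 243.57888.
Round 1 (the firm proposes): the union can get 243.57888 next round, worth 0.64 × 243.57888 = 155.8904832 now; the firm offers that and keeps 324.1095168.

324.11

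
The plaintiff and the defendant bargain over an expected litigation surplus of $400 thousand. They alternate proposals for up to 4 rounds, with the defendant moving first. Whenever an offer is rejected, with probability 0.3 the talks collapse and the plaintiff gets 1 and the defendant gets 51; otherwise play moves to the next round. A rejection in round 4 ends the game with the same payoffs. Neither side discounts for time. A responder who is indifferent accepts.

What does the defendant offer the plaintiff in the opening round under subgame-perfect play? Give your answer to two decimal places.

193.44

By backward induction:
Round 4 (the plaintiff proposes): the defendant gets 51 if talks fail, so the plaintiff offers 51 and keeps 349.
Round 3 (the defendant proposes): rejecting gives the plaintiff an expected 0.7 × 349 + 0.3 × 1 = 244.6; the defendant offers that and keeps 155.4.
Round 2 (the plaintiff proposes): rejecting gives the defendant an expected 0.7 × 155.4 + 0.3 × 51 = 124.08. The plaintiff offers 124.08 and keeps 400 − 124.08 = 275.92.
Round 1 (the defendant proposes): rejecting gives the plaintiff an expected 0.7 × 275.92 + 0.3 × 1 = 193.444; the defendant offers that and keeps 206.556.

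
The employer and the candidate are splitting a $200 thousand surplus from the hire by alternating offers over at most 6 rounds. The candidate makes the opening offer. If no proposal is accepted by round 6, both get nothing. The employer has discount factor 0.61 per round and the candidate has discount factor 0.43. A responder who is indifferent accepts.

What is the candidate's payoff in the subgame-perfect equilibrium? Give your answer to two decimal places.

103.83

Round 6 (the employer proposes): rejection yields 0 for the candidate; the employer offers 0 and keeps 200.
Round 5 (the candidate proposes): the employer can get 200 next round, worth 0.61 × 200 = 122 now, so the candidate offers 122, keeping 78.
Round 4 (the employer proposes): the candidate can get 78 next round, worth 0.43 × 78 = 33.54 now; the employer offers that and keeps 166.46.
Round 3 (the candidate proposes): the employer can get 166.46 next round, worth 0.61 × 166.46 = 101.5406 now, so the candidate offers 101.5406, keeping 98.4594.
Round 2 (the employer proposes): the candidate can get 98.4594 next round, worth 0.43 × 98.4594 = 42.337542 now; the employer offers that and keeps 157.662458.
Round 1 (the candidate proposes): the employer can get 157.662458 next round, worth 0.61 × 157.662458 = 96.17409938 now; the candidate offers that and keeps 103.82590062.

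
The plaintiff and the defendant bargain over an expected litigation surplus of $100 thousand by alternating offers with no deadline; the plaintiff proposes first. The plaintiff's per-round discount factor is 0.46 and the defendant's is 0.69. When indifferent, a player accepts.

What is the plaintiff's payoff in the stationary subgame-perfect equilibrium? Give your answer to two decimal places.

When the plaintiff proposes, the defendant accepts any offer worth at least 0.69 times what the defendant would get by proposing next round; and vice versa.
This gives x = 100 − 0.69y and y = 100 − 0.46x, where x and y are each side's share when it proposes.
Hence (1 − 0.69·0.46)x = 100(1 − 0.69), i.e. 0.6826·x = 31.
x ≈ 45.4146; the defendant's share is 100 − x ≈ 54.5854.

45.41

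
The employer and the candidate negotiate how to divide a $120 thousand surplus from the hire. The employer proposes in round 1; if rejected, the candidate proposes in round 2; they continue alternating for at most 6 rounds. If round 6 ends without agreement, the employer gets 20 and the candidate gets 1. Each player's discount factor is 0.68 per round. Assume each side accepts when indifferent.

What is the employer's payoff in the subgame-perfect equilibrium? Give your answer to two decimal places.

Round 6 (the candidate proposes): the employer gets 20 if talks fail, so the candidate offers 20 and keeps 100.
Round 5 (the employer proposes): the candidate can get 100 next round, worth 0.68 × 100 = 68 now; the employer offers that and keeps 52.
Round 4 (the candidate proposes): the employer can get 52 next round, worth 0.68 × 52 = 35.36 now. The candidate offers 35.36 and keeps 120 − 35.36 = 84.64.
Round 3 (the employer proposes): the candidate can get 84.64 next round, worth 0.68 × 84.64 = 57.5552 now; the employer offers that and keeps 62.4448.
Round 2 (the candidate proposes): the employer can get 62.4448 next round, worth 0.68 × 62.4448 = 42.462464 now. The candidate offers 42.462464 and keeps 120 − 42.462464 = 77.537536.
Round 1 (the employer proposes): the candidate can get 77.537536 next round, worth 0.68 × 77.537536 = 52.72552448 now; the employer offers that and keeps 67.27447552.

67.27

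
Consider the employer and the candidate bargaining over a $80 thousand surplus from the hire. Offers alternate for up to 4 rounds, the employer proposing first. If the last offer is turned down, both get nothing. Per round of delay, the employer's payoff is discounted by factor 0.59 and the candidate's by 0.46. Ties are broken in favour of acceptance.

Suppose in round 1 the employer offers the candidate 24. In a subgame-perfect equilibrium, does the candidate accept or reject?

Reject

Round 4 (the candidate proposes): rejection yields 0 for the employer; the candidate offers 0 and keeps 80.
Round 3 (the employer proposes): the candidate can get 80 next round, worth 0.46 × 80 = 36.8 now, so the employer offers 36.8, keeping 43.2.
Round 2 (the candidate proposes): the employer can get 43.2 next round, worth 0.59 × 43.2 = 25.488 now. The candidate offers 25.488 and keeps 80 − 25.488 = 54.512.
So by rejecting in round 1, the candidate gets 54.512 next round, worth 0.46 × 54.512 = 25.07552 now.
Offer 24 < 25.07552, so the candidate rejects.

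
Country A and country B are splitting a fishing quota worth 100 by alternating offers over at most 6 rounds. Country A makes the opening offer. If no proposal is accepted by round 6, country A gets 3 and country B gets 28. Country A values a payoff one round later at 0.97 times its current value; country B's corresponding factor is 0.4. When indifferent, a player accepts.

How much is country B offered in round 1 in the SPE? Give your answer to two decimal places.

Round 6 (country B proposes): country A gets 3 if talks fail, so country B offers 3 and keeps 97.
Round 5 (country A proposes): country B can get 97 next round, worth 0.4 × 97 = 38.8 now. Country A offers 38.8 and keeps 100 − 38.8 = 61.2.
Round 4 (country B proposes): country A can get 61.2 next round, worth 0.97 × 61.2 = 59.364 now, so country B offers 59.364, keeping 40.636.
Round 3 (country A proposes): country B can get 40.636 next round, worth 0.4 × 40.636 = 16.2544 now. Country A offers 16.2544 and keeps 100 − 16.2544 = 83.7456.
Round 2 (country B proposes): country A can get 83.7456 next round, worth 0.97 × 83.7456 = 81.233232 now. Country B offers 81.233232 and keeps 100 − 81.233232 = 18.766768.
Round 1 (country A proposes): country B can get 18.766768 next round, worth 0.4 × 18.766768 = 7.5067072 now. Country A offers 7.5067072 and keeps 100 − 7.5067072 = 92.4932928.

7.51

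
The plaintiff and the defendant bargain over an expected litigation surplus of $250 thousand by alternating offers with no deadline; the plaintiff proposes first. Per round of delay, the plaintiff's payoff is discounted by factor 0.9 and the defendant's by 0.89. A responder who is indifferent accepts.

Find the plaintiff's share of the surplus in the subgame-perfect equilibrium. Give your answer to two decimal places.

Let x be the plaintiff's share when the plaintiff proposes and y be the defendant's share when the defendant proposes.
The defendant accepts iff offered ≥ 0.89·y, so x = 250 − 0.89y. Symmetrically y = 250 − 0.9x.
Substituting: x = 250 − 0.89(250 − 0.9x), giving x(1 − 0.9·0.89) = 250(1 − 0.89).
So x = 250 × 0.11 / 0.199 ≈ 138.1910, and the defendant receives 250 − x ≈ 111.8090.

138.19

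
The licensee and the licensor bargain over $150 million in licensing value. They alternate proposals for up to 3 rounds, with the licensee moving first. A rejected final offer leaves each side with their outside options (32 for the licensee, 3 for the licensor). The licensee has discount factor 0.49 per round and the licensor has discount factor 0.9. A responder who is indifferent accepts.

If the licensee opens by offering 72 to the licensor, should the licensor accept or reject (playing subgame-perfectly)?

Accept

Round 3 (the licensee proposes): the licensor gets 3 if talks fail, so the licensee offers 3 and keeps 147.
Round 2 (the licensor proposes): the licensee can get 147 next round, worth 0.49 × 147 = 72.03 now. The licensor offers 72.03 and keeps 150 − 72.03 = 77.97.
So by rejecting in round 1, the licensor gets 77.97 next round, worth 0.9 × 77.97 = 70.173 now.
Offer 72 ≥ 70.173, so the licensor accepts.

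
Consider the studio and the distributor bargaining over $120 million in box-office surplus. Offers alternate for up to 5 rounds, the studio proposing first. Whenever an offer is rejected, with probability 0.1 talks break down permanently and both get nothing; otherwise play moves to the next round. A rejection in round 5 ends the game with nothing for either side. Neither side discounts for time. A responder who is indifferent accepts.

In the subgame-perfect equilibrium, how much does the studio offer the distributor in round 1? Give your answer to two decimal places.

19.55

Round 5 (the studio proposes): the distributor will accept anything ≥ 0, so the studio offers 0 and keeps 120.
Round 4 (the distributor proposes): rejecting gives the studio an expected 0.9 × 120 = 108, so the distributor offers 108, keeping 12.
Round 3 (the studio proposes): rejecting gives the distributor an expected 0.9 × 12 = 10.8. The studio offers 10.8 and keeps 120 − 10.8 = 109.2.
Round 2 (the distributor proposes): rejecting gives the studio an expected 0.9 × 109.2 = 98.28. The distributor offers 98.28 and keeps 120 − 98.28 = 21.72.
Round 1 (the studio proposes): rejecting gives the distributor an expected 0.9 × 21.72 = 19.548. The studio offers 19.548 and keeps 120 − 19.548 = 100.452.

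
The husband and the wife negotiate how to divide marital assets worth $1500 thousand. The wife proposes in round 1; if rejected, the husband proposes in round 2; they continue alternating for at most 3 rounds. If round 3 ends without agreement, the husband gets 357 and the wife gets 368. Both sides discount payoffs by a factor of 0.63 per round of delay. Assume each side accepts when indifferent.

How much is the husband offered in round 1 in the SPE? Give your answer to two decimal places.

Round 3 (the wife proposes): the husband gets 357 if talks fail, so the wife offers 357 and keeps 1143.
Round 2 (the husband proposes): the wife can get 1143 next round, worth 0.63 × 1143 = 720.09 now; the husband offers that and keeps 779.91.
Round 1 (the wife proposes): the husband can get 779.91 next round, worth 0.63 × 779.91 = 491.3433 now, so the wife offers 491.3433, keeping 1008.6567.

491.34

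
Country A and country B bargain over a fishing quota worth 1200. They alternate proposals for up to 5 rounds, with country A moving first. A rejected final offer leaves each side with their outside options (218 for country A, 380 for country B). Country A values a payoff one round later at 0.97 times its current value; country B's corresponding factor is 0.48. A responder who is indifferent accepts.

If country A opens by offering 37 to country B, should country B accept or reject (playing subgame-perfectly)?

Reject

Round 5 (country A proposes): country B gets 380 if talks fail, so country A offers 380 and keeps 820.
Round 4 (country B proposes): country A can get 820 next round, worth 0.97 × 820 = 795.4 now. Country B offers 795.4 and keeps 1200 − 795.4 = 404.6.
Round 3 (country A proposes): country B can get 404.6 next round, worth 0.48 × 404.6 = 194.208 now; country A offers that and keeps 1005.792.
Round 2 (country B proposes): country A can get 1005.792 next round, worth 0.97 × 1005.792 = 975.61824 now, so country B offers 975.61824, keeping 224.38176.
So by rejecting in round 1, country B gets 224.38176 next round, worth 0.48 × 224.38176 = 107.7032448 now.
Offer 37 < 107.7032448, so country B rejects.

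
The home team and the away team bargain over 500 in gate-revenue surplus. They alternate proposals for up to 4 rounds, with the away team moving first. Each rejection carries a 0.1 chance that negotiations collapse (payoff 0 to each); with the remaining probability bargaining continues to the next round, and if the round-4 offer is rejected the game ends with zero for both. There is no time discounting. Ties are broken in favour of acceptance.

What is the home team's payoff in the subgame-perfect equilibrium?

409.5

Round 4 (the home team proposes): the away team will accept anything ≥ 0, so the home team offers 0 and keeps 500.
Round 3 (the away team proposes): rejecting gives the home team an expected 0.9 × 500 = 450, so the away team offers 450, keeping 50.
Round 2 (the home team proposes): rejecting gives the away team an expected 0.9 × 50 = 45, so the home team offers 45, keeping 455.
Round 1 (the away team proposes): rejecting gives the home team an expected 0.9 × 455 = 409.5; the away team offers that and keeps 90.5.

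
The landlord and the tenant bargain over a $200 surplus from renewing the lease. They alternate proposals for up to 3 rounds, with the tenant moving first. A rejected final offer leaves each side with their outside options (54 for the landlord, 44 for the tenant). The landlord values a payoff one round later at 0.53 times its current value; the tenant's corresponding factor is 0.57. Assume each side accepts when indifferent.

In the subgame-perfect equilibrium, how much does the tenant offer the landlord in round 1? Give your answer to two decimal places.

Round 3 (the tenant proposes): the landlord gets 54 if talks fail, so the tenant offers 54 and keeps 146.
Round 2 (the landlord proposes): the tenant can get 146 next round, worth 0.57 × 146 = 83.22 now, so the landlord offers 83.22, keeping 116.78.
Round 1 (the tenant proposes): the landlord can get 116.78 next round, worth 0.53 × 116.78 = 61.8934 now. The tenant offers 61.8934 and keeps 200 − 61.8934 = 138.1066.

61.89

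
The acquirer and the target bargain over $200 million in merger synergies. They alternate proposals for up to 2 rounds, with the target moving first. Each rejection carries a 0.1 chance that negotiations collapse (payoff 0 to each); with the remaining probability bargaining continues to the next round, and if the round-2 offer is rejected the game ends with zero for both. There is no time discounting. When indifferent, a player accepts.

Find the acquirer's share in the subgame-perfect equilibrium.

Round 2 (the acquirer proposes): rejection yields 0 for the target; the acquirer offers 0 and keeps 200.
Round 1 (the target proposes): rejecting gives the acquirer an expected 0.9 × 200 = 180. The target offers 180 and keeps 200 − 180 = 20.

180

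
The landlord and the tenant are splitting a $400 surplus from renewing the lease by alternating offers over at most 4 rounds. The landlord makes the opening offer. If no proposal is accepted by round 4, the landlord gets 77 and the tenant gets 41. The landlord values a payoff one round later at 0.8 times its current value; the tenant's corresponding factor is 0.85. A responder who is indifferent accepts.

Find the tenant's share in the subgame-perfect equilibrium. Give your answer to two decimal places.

254.69

Round 4 (the tenant proposes): the landlord gets 77 if talks fail, so the tenant offers 77 and keeps 323.
Round 3 (the landlord proposes): the tenant can get 323 next round, worth 0.85 × 323 = 274.55 now. The landlord offers 274.55 and keeps 400 − 274.55 = 125.45.
Round 2 (the tenant proposes): the landlord can get 125.45 next round, worth 0.8 × 125.45 = 100.36 now. The tenant offers 100.36 and keeps 400 − 100.36 = 299.64.
Round 1 (the landlord proposes): the tenant can get 299.64 next round, worth 0.85 × 299.64 = 254.694 now, so the landlord offers 254.694, keeping 145.306.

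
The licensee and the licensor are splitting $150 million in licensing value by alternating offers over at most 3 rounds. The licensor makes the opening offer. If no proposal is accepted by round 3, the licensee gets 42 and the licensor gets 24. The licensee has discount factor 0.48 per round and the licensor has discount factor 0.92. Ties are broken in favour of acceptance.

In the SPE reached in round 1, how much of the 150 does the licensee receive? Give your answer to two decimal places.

Round 3 (the licensor proposes): the licensee gets 42 if talks fail, so the licensor offers 42 and keeps 108.
Round 2 (the licensee proposes): the licensor can get 108 next round, worth 0.92 × 108 = 99.36 now. The licensee offers 99.36 and keeps 150 − 99.36 = 50.64.
Round 1 (the licensor proposes): the licensee can get 50.64 next round, worth 0.48 × 50.64 = 24.3072 now. The licensor offers 24.3072 and keeps 150 − 24.3072 = 125.6928.

24.31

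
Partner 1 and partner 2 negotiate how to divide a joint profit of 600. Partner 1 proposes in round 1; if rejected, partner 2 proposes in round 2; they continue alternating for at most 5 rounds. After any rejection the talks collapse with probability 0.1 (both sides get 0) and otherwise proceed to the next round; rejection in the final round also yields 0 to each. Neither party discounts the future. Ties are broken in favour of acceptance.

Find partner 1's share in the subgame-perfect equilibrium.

Round 5 (partner 1 proposes): rejection yields 0 for partner 2; partner 1 offers 0 and keeps 600.
Round 4 (partner 2 proposes): rejecting gives partner 1 an expected 0.9 × 600 = 540; partner 2 offers that and keeps 60.
Round 3 (partner 1 proposes): rejecting gives partner 2 an expected 0.9 × 60 = 54. Partner 1 offers 54 and keeps 600 − 54 = 546.
Round 2 (partner 2 proposes): rejecting gives partner 1 an expected 0.9 × 546 = 491.4; partner 2 offers that and keeps 108.6.
Round 1 (partner 1 proposes): rejecting gives partner 2 an expected 0.9 × 108.6 = 97.74; partner 1 offers that and keeps 502.26.

502.26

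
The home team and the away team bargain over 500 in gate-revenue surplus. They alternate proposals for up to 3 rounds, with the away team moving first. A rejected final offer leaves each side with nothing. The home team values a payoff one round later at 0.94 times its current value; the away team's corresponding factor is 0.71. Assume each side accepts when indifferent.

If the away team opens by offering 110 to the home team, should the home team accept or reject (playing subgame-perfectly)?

Reject

Round 3 (the away team proposes): rejection yields 0 for the home team; the away team offers 0 and keeps 500.
Round 2 (the home team proposes): the away team can get 500 next round, worth 0.71 × 500 = 355 now. The home team offers 355 and keeps 500 − 355 = 145.
So by rejecting in round 1, the home team gets 145 next round, worth 0.94 × 145 = 136.3 now.
Offer 110 < 136.3, so the home team rejects.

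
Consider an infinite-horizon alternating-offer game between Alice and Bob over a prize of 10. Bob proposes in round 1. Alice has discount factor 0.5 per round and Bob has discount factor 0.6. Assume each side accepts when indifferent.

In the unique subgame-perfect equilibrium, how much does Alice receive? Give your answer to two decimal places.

2.86

Let x be Bob's share when Bob proposes and y be Alice's share when Alice proposes.
Alice accepts iff offered ≥ 0.5·y, so x = 10 − 0.5y. Symmetrically y = 10 − 0.6x.
Substituting: x = 10 − 0.5(10 − 0.6x), giving x(1 − 0.6·0.5) = 10(1 − 0.5).
So x = 10 × 0.5 / 0.7 ≈ 7.1429, and Alice receives 10 − x ≈ 2.8571.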